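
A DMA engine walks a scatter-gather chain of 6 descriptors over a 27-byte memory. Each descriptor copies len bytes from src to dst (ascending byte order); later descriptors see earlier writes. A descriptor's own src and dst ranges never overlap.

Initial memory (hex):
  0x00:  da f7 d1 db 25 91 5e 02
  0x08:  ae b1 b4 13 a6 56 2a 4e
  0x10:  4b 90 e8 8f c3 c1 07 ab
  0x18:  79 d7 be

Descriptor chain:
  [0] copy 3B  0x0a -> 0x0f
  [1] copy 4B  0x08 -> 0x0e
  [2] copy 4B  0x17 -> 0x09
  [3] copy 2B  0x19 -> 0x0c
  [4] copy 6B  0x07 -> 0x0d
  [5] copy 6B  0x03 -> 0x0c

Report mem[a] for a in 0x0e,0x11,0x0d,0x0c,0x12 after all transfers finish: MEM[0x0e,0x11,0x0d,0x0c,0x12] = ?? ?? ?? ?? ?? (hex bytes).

MEM[0x0e,0x11,0x0d,0x0c,0x12] = 91 ae 25 db d7

[0] 0x0a->0x0f len=3 : b4 13 a6
[1] 0x08->0x0e len=4 : ae b1 b4 13
[2] 0x17->0x09 len=4 : ab 79 d7 be
[3] 0x19->0x0c len=2 : d7 be
[4] 0x07->0x0d len=6 : 02 ae ab 79 d7 d7
[5] 0x03->0x0c len=6 : db 25 91 5e 02 ae
query mem[0x0e]=0x91, mem[0x11]=0xae, mem[0x0d]=0x25, mem[0x0c]=0xdb, mem[0x12]=0xd7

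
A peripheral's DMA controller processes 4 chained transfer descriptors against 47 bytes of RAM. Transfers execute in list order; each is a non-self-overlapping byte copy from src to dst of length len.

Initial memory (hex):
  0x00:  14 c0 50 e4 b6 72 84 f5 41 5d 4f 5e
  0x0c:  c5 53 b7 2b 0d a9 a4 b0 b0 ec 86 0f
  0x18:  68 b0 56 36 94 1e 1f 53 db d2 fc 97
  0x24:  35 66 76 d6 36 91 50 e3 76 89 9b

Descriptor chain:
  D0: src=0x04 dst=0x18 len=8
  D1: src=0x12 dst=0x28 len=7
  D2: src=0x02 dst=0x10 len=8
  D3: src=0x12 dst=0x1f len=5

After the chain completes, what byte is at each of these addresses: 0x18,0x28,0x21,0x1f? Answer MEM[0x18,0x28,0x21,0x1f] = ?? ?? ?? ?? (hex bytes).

D0: mem[0x18..0x1f] <- [b6 72 84 f5 41 5d 4f 5e]
D1: mem[0x28..0x2e] <- [a4 b0 b0 ec 86 0f b6]
D2: mem[0x10..0x17] <- [50 e4 b6 72 84 f5 41 5d]
D3: mem[0x1f..0x23] <- [b6 72 84 f5 41]
query mem[0x18]=0xb6, mem[0x28]=0xa4, mem[0x21]=0x84, mem[0x1f]=0xb6

MEM[0x18,0x28,0x21,0x1f] = b6 a4 84 b6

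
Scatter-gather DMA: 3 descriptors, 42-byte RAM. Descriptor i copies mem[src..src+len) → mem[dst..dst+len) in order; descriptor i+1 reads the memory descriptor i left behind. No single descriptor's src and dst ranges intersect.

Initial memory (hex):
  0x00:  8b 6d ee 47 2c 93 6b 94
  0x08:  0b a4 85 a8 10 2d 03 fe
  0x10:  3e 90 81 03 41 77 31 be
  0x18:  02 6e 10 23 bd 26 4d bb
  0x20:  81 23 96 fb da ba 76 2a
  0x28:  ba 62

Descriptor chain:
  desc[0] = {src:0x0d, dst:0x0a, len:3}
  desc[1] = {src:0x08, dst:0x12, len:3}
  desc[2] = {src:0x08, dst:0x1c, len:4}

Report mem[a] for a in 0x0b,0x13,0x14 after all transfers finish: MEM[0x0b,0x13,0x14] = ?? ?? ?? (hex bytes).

MEM[0x0b,0x13,0x14] = 03 a4 2d

[0] 0x0d->0x0a len=3 : 2d 03 fe
[1] 0x08->0x12 len=3 : 0b a4 2d
[2] 0x08->0x1c len=4 : 0b a4 2d 03
query mem[0x0b]=0x03, mem[0x13]=0xa4, mem[0x14]=0x2d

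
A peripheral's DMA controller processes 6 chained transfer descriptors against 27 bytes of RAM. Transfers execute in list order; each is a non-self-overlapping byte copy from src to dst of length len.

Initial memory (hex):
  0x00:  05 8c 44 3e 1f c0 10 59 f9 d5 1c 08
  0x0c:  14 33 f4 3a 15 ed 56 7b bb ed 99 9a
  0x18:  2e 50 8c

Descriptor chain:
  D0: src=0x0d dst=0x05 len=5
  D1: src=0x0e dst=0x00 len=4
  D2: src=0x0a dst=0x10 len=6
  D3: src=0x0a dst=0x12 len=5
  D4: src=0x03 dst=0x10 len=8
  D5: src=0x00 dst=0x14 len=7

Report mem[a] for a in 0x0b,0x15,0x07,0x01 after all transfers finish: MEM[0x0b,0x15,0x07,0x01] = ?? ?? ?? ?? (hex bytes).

[0] 0x0d->0x05 len=5 : 33 f4 3a 15 ed
[1] 0x0e->0x00 len=4 : f4 3a 15 ed
[2] 0x0a->0x10 len=6 : 1c 08 14 33 f4 3a
[3] 0x0a->0x12 len=5 : 1c 08 14 33 f4
[4] 0x03->0x10 len=8 : ed 1f 33 f4 3a 15 ed 1c
[5] 0x00->0x14 len=7 : f4 3a 15 ed 1f 33 f4
query mem[0x0b]=0x08, mem[0x15]=0x3a, mem[0x07]=0x3a, mem[0x01]=0x3a

MEM[0x0b,0x15,0x07,0x01] = 08 3a 3a 3a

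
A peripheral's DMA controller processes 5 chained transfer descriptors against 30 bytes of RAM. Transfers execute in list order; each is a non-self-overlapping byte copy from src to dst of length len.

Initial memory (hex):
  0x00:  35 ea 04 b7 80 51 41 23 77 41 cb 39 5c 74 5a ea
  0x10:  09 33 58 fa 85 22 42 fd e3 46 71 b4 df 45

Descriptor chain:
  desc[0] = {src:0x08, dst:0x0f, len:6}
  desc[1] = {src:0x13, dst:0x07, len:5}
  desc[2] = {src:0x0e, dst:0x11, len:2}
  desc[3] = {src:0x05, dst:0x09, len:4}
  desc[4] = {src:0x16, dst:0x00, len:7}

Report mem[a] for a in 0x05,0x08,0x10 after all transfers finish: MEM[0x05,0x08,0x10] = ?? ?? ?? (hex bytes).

MEM[0x05,0x08,0x10] = b4 74 41

  after D0: wrote 6B at 0x0f = 7741cb395c74
  after D1: wrote 5B at 0x07 = 5c742242fd
  after D2: wrote 2B at 0x11 = 5a77
  after D3: wrote 4B at 0x09 = 51415c74
  after D4: wrote 7B at 0x00 = 42fde34671b4df
query mem[0x05]=0xb4, mem[0x08]=0x74, mem[0x10]=0x41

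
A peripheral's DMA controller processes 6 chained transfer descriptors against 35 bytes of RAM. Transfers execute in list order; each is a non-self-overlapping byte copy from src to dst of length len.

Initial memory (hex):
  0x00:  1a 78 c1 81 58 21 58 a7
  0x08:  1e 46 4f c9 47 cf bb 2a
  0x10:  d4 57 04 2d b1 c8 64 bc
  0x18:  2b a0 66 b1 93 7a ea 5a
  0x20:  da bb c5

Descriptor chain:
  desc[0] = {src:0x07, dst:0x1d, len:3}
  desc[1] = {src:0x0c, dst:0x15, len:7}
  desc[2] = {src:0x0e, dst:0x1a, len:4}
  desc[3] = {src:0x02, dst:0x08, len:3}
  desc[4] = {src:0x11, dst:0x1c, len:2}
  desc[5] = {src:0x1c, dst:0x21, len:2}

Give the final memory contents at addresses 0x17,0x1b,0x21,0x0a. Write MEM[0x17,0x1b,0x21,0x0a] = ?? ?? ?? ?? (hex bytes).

#0 dst[0x1d+3] := {0xa7,0x1e,0x46}
#1 dst[0x15+7] := {0x47,0xcf,0xbb,0x2a,0xd4,0x57,0x04}
#2 dst[0x1a+4] := {0xbb,0x2a,0xd4,0x57}
#3 dst[0x08+3] := {0xc1,0x81,0x58}
#4 dst[0x1c+2] := {0x57,0x04}
#5 dst[0x21+2] := {0x57,0x04}
query mem[0x17]=0xbb, mem[0x1b]=0x2a, mem[0x21]=0x57, mem[0x0a]=0x58

MEM[0x17,0x1b,0x21,0x0a] = bb 2a 57 58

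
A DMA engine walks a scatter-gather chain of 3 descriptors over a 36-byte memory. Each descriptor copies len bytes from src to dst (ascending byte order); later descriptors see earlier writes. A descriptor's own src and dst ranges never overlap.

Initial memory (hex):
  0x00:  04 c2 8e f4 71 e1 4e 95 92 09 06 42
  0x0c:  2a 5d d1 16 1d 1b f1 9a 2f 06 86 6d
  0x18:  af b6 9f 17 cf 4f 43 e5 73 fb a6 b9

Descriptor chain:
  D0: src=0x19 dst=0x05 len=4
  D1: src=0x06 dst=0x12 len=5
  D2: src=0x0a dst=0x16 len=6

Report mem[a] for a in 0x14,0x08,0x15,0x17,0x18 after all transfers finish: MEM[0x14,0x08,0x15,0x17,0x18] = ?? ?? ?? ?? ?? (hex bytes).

[0] 0x19->0x05 len=4 : b6 9f 17 cf
[1] 0x06->0x12 len=5 : 9f 17 cf 09 06
[2] 0x0a->0x16 len=6 : 06 42 2a 5d d1 16
query mem[0x14]=0xcf, mem[0x08]=0xcf, mem[0x15]=0x09, mem[0x17]=0x42, mem[0x18]=0x2a

MEM[0x14,0x08,0x15,0x17,0x18] = cf cf 09 42 2a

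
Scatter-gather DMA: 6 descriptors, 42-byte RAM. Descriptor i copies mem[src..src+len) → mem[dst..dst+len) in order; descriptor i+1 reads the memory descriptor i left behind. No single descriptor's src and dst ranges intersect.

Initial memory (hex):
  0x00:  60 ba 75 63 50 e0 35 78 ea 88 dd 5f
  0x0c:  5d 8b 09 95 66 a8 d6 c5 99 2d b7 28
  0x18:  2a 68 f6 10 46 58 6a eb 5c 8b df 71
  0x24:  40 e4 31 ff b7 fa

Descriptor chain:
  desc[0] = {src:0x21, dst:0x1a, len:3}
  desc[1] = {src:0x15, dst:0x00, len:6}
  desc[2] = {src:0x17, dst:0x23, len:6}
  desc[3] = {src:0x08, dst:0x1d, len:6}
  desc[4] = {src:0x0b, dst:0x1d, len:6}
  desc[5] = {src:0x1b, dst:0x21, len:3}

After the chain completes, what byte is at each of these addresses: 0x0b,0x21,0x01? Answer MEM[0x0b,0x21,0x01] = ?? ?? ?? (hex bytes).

MEM[0x0b,0x21,0x01] = 5f df b7

  after D0: wrote 3B at 0x1a = 8bdf71
  after D1: wrote 6B at 0x00 = 2db7282a688b
  after D2: wrote 6B at 0x23 = 282a688bdf71
  after D3: wrote 6B at 0x1d = ea88dd5f5d8b
  after D4: wrote 6B at 0x1d = 5f5d8b099566
  after D5: wrote 3B at 0x21 = df715f
query mem[0x0b]=0x5f, mem[0x21]=0xdf, mem[0x01]=0xb7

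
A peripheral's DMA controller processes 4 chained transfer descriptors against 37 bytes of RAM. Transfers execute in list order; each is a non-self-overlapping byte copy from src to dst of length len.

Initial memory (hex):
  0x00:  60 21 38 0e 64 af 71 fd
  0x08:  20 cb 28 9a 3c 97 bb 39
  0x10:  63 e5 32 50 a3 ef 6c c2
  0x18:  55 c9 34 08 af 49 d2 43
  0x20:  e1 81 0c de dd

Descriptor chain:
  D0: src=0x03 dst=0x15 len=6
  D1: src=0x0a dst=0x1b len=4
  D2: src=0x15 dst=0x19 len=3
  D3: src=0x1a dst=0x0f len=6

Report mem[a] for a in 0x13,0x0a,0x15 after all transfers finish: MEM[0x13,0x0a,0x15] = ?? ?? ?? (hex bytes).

#0 dst[0x15+6] := {0x0e,0x64,0xaf,0x71,0xfd,0x20}
#1 dst[0x1b+4] := {0x28,0x9a,0x3c,0x97}
#2 dst[0x19+3] := {0x0e,0x64,0xaf}
#3 dst[0x0f+6] := {0x64,0xaf,0x9a,0x3c,0x97,0x43}
query mem[0x13]=0x97, mem[0x0a]=0x28, mem[0x15]=0x0e

MEM[0x13,0x0a,0x15] = 97 28 0e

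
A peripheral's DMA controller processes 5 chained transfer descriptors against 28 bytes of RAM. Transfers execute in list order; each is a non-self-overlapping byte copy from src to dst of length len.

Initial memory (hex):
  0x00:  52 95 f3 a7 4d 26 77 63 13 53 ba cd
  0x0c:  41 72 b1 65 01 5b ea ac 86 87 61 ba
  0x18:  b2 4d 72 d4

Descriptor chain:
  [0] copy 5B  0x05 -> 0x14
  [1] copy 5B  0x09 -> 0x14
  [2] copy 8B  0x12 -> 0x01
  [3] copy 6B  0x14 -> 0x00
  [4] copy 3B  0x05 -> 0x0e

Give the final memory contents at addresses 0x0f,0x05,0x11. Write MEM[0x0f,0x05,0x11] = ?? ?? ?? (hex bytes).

MEM[0x0f,0x05,0x11] = 41 4d 5b

[0] 0x05->0x14 len=5 : 26 77 63 13 53
[1] 0x09->0x14 len=5 : 53 ba cd 41 72
[2] 0x12->0x01 len=8 : ea ac 53 ba cd 41 72 4d
[3] 0x14->0x00 len=6 : 53 ba cd 41 72 4d
[4] 0x05->0x0e len=3 : 4d 41 72
query mem[0x0f]=0x41, mem[0x05]=0x4d, mem[0x11]=0x5b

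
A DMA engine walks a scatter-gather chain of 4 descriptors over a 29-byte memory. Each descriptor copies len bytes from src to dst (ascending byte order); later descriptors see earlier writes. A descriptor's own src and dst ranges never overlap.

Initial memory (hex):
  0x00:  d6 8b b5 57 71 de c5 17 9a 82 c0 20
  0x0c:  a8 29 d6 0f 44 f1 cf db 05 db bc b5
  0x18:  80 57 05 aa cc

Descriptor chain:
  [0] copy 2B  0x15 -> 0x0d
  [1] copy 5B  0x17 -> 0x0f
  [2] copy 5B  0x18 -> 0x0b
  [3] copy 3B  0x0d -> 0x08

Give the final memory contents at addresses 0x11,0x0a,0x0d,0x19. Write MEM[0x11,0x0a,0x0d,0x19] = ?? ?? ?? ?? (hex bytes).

MEM[0x11,0x0a,0x0d,0x19] = 57 cc 05 57

D0: mem[0x0d..0x0e] <- [db bc]
D1: mem[0x0f..0x13] <- [b5 80 57 05 aa]
D2: mem[0x0b..0x0f] <- [80 57 05 aa cc]
D3: mem[0x08..0x0a] <- [05 aa cc]
query mem[0x11]=0x57, mem[0x0a]=0xcc, mem[0x0d]=0x05, mem[0x19]=0x57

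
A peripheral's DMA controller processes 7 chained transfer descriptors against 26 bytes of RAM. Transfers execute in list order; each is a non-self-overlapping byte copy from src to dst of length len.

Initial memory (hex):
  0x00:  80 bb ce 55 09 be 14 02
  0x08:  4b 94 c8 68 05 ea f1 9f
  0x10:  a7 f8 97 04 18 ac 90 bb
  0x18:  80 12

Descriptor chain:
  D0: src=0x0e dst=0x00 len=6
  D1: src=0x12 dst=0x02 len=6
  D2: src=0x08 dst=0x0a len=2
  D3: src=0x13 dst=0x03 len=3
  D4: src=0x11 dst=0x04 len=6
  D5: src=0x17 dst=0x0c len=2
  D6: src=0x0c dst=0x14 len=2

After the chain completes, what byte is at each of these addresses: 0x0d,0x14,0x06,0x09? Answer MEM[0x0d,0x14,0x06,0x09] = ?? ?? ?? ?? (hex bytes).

MEM[0x0d,0x14,0x06,0x09] = 80 bb 04 90

  after D0: wrote 6B at 0x00 = f19fa7f89704
  after D1: wrote 6B at 0x02 = 970418ac90bb
  after D2: wrote 2B at 0x0a = 4b94
  after D3: wrote 3B at 0x03 = 0418ac
  after D4: wrote 6B at 0x04 = f8970418ac90
  after D5: wrote 2B at 0x0c = bb80
  after D6: wrote 2B at 0x14 = bb80
query mem[0x0d]=0x80, mem[0x14]=0xbb, mem[0x06]=0x04, mem[0x09]=0x90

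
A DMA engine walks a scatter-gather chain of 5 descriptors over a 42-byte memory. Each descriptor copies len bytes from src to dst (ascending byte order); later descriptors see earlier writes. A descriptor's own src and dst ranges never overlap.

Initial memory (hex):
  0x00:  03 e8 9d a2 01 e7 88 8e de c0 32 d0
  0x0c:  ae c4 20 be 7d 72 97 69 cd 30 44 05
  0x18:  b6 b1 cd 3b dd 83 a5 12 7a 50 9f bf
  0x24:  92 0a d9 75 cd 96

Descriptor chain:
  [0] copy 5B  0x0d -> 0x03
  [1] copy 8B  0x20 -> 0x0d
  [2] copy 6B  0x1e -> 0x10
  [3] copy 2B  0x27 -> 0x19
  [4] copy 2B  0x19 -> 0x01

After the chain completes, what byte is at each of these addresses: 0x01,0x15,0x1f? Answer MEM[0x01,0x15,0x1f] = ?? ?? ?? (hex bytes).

MEM[0x01,0x15,0x1f] = 75 bf 12

  after D0: wrote 5B at 0x03 = c420be7d72
  after D1: wrote 8B at 0x0d = 7a509fbf920ad975
  after D2: wrote 6B at 0x10 = a5127a509fbf
  after D3: wrote 2B at 0x19 = 75cd
  after D4: wrote 2B at 0x01 = 75cd
query mem[0x01]=0x75, mem[0x15]=0xbf, mem[0x1f]=0x12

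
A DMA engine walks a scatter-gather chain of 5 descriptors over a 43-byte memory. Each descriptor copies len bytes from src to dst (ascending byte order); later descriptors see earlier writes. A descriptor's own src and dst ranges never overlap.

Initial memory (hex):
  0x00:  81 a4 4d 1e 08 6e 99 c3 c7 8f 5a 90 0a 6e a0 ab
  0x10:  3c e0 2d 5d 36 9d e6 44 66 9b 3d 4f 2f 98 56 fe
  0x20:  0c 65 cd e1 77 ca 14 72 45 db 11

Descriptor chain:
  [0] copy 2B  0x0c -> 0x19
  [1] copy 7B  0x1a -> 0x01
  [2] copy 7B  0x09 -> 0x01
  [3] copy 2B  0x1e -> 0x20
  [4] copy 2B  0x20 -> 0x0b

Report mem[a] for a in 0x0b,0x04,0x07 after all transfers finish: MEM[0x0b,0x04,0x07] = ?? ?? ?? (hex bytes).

MEM[0x0b,0x04,0x07] = 56 0a ab

#0 dst[0x19+2] := {0x0a,0x6e}
#1 dst[0x01+7] := {0x6e,0x4f,0x2f,0x98,0x56,0xfe,0x0c}
#2 dst[0x01+7] := {0x8f,0x5a,0x90,0x0a,0x6e,0xa0,0xab}
#3 dst[0x20+2] := {0x56,0xfe}
#4 dst[0x0b+2] := {0x56,0xfe}
query mem[0x0b]=0x56, mem[0x04]=0x0a, mem[0x07]=0xab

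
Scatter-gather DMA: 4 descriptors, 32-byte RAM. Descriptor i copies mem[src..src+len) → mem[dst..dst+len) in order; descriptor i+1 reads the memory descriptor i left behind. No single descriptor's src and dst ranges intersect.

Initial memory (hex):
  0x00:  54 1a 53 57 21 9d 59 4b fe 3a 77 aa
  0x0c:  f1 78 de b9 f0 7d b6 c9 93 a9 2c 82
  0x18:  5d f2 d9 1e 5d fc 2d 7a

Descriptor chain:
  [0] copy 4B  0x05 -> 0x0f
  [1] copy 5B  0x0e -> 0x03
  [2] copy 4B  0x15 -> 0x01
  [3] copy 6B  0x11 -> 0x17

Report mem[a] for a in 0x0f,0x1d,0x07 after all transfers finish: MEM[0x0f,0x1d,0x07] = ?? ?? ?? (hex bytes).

MEM[0x0f,0x1d,0x07] = 9d fc fe

[0] 0x05->0x0f len=4 : 9d 59 4b fe
[1] 0x0e->0x03 len=5 : de 9d 59 4b fe
[2] 0x15->0x01 len=4 : a9 2c 82 5d
[3] 0x11->0x17 len=6 : 4b fe c9 93 a9 2c
query mem[0x0f]=0x9d, mem[0x1d]=0xfc, mem[0x07]=0xfe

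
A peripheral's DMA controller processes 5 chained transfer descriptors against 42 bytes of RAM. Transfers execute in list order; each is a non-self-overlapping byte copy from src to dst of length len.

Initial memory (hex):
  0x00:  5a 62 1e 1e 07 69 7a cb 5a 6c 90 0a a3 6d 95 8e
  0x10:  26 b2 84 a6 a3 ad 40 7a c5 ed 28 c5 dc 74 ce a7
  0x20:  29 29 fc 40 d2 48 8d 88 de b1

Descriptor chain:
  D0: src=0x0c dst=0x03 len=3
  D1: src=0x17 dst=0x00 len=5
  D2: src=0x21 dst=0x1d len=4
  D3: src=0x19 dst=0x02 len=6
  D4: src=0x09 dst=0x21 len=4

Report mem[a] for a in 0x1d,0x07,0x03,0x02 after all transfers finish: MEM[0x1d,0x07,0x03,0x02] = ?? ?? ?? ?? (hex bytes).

MEM[0x1d,0x07,0x03,0x02] = 29 fc 28 ed

[0] 0x0c->0x03 len=3 : a3 6d 95
[1] 0x17->0x00 len=5 : 7a c5 ed 28 c5
[2] 0x21->0x1d len=4 : 29 fc 40 d2
[3] 0x19->0x02 len=6 : ed 28 c5 dc 29 fc
[4] 0x09->0x21 len=4 : 6c 90 0a a3
query mem[0x1d]=0x29, mem[0x07]=0xfc, mem[0x03]=0x28, mem[0x02]=0xed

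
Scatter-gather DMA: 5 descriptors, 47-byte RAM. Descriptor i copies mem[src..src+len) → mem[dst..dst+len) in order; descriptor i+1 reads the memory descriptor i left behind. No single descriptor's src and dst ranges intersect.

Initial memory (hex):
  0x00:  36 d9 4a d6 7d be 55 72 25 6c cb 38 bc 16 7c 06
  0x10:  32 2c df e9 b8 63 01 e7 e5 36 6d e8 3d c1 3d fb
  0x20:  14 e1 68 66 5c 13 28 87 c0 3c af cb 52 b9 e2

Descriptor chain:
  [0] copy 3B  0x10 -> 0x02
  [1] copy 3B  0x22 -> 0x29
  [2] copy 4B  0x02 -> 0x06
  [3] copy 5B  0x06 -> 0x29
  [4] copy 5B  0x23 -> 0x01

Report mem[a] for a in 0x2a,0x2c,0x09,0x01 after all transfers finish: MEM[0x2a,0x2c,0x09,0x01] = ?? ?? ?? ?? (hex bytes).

D0: mem[0x02..0x04] <- [32 2c df]
D1: mem[0x29..0x2b] <- [68 66 5c]
D2: mem[0x06..0x09] <- [32 2c df be]
D3: mem[0x29..0x2d] <- [32 2c df be cb]
D4: mem[0x01..0x05] <- [66 5c 13 28 87]
query mem[0x2a]=0x2c, mem[0x2c]=0xbe, mem[0x09]=0xbe, mem[0x01]=0x66

MEM[0x2a,0x2c,0x09,0x01] = 2c be be 66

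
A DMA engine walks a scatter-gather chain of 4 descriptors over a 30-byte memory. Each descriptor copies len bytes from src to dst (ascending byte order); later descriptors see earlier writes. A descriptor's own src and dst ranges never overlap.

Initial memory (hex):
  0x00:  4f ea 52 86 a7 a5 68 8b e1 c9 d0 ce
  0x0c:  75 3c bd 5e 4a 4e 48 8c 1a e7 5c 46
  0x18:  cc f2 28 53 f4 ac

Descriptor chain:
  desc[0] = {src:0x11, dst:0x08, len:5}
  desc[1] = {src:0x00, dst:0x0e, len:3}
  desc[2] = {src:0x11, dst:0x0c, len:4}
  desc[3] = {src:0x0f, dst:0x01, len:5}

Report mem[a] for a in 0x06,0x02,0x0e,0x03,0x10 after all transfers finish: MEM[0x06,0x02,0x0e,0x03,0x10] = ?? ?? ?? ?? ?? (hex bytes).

MEM[0x06,0x02,0x0e,0x03,0x10] = 68 52 8c 4e 52

[0] 0x11->0x08 len=5 : 4e 48 8c 1a e7
[1] 0x00->0x0e len=3 : 4f ea 52
[2] 0x11->0x0c len=4 : 4e 48 8c 1a
[3] 0x0f->0x01 len=5 : 1a 52 4e 48 8c
query mem[0x06]=0x68, mem[0x02]=0x52, mem[0x0e]=0x8c, mem[0x03]=0x4e, mem[0x10]=0x52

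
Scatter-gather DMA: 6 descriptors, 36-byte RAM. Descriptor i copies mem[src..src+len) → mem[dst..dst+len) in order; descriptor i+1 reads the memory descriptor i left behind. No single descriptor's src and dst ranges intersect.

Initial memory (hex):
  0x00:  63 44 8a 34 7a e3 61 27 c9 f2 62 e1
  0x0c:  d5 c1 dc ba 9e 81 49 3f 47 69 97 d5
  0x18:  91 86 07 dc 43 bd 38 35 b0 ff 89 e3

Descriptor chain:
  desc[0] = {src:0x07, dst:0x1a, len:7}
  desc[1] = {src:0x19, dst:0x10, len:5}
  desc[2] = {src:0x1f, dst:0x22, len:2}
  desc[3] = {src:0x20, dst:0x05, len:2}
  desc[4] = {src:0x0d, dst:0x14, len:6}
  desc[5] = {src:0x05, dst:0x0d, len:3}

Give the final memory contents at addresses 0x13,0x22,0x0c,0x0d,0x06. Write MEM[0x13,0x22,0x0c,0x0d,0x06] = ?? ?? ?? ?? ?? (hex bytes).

MEM[0x13,0x22,0x0c,0x0d,0x06] = f2 d5 d5 c1 ff

D0: mem[0x1a..0x20] <- [27 c9 f2 62 e1 d5 c1]
D1: mem[0x10..0x14] <- [86 27 c9 f2 62]
D2: mem[0x22..0x23] <- [d5 c1]
D3: mem[0x05..0x06] <- [c1 ff]
D4: mem[0x14..0x19] <- [c1 dc ba 86 27 c9]
D5: mem[0x0d..0x0f] <- [c1 ff 27]
query mem[0x13]=0xf2, mem[0x22]=0xd5, mem[0x0c]=0xd5, mem[0x0d]=0xc1, mem[0x06]=0xff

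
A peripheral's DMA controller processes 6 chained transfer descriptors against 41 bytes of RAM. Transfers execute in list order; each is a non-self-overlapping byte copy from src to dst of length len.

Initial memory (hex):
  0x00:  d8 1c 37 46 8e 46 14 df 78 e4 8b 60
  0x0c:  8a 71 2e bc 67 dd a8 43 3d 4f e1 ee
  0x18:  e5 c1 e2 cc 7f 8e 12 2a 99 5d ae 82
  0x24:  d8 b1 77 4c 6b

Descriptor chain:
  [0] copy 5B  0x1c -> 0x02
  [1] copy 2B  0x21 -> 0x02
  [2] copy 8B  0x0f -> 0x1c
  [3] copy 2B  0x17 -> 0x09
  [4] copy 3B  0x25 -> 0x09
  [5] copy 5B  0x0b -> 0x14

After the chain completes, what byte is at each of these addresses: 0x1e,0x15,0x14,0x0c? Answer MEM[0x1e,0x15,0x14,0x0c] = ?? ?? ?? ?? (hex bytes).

  after D0: wrote 5B at 0x02 = 7f8e122a99
  after D1: wrote 2B at 0x02 = 5dae
  after D2: wrote 8B at 0x1c = bc67dda8433d4fe1
  after D3: wrote 2B at 0x09 = eee5
  after D4: wrote 3B at 0x09 = b1774c
  after D5: wrote 5B at 0x14 = 4c8a712ebc
query mem[0x1e]=0xdd, mem[0x15]=0x8a, mem[0x14]=0x4c, mem[0x0c]=0x8a

MEM[0x1e,0x15,0x14,0x0c] = dd 8a 4c 8a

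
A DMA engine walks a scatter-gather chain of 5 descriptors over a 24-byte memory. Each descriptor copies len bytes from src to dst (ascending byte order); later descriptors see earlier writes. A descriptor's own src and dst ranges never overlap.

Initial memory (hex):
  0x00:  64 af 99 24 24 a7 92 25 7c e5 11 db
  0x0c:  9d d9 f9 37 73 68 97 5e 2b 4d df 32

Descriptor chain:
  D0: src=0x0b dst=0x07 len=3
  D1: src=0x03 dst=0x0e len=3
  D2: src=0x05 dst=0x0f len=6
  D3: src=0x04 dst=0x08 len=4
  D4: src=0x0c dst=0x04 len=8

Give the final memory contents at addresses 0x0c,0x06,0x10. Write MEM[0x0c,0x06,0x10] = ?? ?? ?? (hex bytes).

#0 dst[0x07+3] := {0xdb,0x9d,0xd9}
#1 dst[0x0e+3] := {0x24,0x24,0xa7}
#2 dst[0x0f+6] := {0xa7,0x92,0xdb,0x9d,0xd9,0x11}
#3 dst[0x08+4] := {0x24,0xa7,0x92,0xdb}
#4 dst[0x04+8] := {0x9d,0xd9,0x24,0xa7,0x92,0xdb,0x9d,0xd9}
query mem[0x0c]=0x9d, mem[0x06]=0x24, mem[0x10]=0x92

MEM[0x0c,0x06,0x10] = 9d 24 92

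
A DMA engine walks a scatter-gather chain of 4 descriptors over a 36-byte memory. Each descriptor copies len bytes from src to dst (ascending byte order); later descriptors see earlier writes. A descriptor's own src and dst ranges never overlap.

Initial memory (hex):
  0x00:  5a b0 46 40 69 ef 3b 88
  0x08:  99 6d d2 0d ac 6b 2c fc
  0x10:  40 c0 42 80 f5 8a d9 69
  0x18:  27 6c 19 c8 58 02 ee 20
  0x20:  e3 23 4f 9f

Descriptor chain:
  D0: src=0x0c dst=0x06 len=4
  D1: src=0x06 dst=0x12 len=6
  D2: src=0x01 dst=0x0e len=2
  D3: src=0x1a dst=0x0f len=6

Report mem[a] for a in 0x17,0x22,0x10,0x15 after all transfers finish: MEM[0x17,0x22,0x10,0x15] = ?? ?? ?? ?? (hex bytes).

D0: mem[0x06..0x09] <- [ac 6b 2c fc]
D1: mem[0x12..0x17] <- [ac 6b 2c fc d2 0d]
D2: mem[0x0e..0x0f] <- [b0 46]
D3: mem[0x0f..0x14] <- [19 c8 58 02 ee 20]
query mem[0x17]=0x0d, mem[0x22]=0x4f, mem[0x10]=0xc8, mem[0x15]=0xfc

MEM[0x17,0x22,0x10,0x15] = 0d 4f c8 fc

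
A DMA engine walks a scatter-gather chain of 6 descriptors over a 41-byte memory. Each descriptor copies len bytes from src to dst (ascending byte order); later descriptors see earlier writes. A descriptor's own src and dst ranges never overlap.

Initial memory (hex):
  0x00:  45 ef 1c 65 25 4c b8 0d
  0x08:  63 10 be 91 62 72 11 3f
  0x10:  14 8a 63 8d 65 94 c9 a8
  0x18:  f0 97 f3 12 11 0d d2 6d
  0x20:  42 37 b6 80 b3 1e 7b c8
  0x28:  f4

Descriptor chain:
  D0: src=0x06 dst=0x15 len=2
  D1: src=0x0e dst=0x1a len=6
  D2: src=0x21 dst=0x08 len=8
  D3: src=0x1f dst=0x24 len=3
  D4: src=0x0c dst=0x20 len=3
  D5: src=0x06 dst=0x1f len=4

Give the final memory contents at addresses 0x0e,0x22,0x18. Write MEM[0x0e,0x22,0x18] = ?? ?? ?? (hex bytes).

MEM[0x0e,0x22,0x18] = c8 b6 f0

  after D0: wrote 2B at 0x15 = b80d
  after D1: wrote 6B at 0x1a = 113f148a638d
  after D2: wrote 8B at 0x08 = 37b680b31e7bc8f4
  after D3: wrote 3B at 0x24 = 8d4237
  after D4: wrote 3B at 0x20 = 1e7bc8
  after D5: wrote 4B at 0x1f = b80d37b6
query mem[0x0e]=0xc8, mem[0x22]=0xb6, mem[0x18]=0xf0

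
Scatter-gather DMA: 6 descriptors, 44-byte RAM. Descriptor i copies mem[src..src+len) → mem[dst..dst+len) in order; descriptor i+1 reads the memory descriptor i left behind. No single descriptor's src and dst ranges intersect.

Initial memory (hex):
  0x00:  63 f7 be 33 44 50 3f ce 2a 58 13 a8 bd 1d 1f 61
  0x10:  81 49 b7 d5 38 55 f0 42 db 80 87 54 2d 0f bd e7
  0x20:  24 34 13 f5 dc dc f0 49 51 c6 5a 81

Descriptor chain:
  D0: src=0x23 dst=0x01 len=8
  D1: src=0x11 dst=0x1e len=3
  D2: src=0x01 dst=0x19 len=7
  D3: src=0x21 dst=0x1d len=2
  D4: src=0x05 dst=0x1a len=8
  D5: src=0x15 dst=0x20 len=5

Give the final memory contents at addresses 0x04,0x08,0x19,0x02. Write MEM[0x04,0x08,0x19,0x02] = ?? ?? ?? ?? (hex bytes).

  after D0: wrote 8B at 0x01 = f5dcdcf04951c65a
  after D1: wrote 3B at 0x1e = 49b7d5
  after D2: wrote 7B at 0x19 = f5dcdcf04951c6
  after D3: wrote 2B at 0x1d = 3413
  after D4: wrote 8B at 0x1a = 4951c65a5813a8bd
  after D5: wrote 5B at 0x20 = 55f042dbf5
query mem[0x04]=0xf0, mem[0x08]=0x5a, mem[0x19]=0xf5, mem[0x02]=0xdc

MEM[0x04,0x08,0x19,0x02] = f0 5a f5 dc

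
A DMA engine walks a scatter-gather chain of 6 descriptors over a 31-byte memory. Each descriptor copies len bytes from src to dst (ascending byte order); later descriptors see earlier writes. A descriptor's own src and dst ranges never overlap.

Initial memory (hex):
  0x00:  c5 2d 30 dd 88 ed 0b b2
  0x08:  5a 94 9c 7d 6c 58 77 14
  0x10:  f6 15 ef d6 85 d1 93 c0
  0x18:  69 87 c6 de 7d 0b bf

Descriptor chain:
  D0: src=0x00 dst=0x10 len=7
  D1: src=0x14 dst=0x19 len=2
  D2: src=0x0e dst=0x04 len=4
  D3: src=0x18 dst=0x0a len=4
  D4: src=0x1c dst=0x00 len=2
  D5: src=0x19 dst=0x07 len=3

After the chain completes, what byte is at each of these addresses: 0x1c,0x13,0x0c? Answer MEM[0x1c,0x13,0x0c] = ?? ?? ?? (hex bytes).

#0 dst[0x10+7] := {0xc5,0x2d,0x30,0xdd,0x88,0xed,0x0b}
#1 dst[0x19+2] := {0x88,0xed}
#2 dst[0x04+4] := {0x77,0x14,0xc5,0x2d}
#3 dst[0x0a+4] := {0x69,0x88,0xed,0xde}
#4 dst[0x00+2] := {0x7d,0x0b}
#5 dst[0x07+3] := {0x88,0xed,0xde}
query mem[0x1c]=0x7d, mem[0x13]=0xdd, mem[0x0c]=0xed

MEM[0x1c,0x13,0x0c] = 7d dd ed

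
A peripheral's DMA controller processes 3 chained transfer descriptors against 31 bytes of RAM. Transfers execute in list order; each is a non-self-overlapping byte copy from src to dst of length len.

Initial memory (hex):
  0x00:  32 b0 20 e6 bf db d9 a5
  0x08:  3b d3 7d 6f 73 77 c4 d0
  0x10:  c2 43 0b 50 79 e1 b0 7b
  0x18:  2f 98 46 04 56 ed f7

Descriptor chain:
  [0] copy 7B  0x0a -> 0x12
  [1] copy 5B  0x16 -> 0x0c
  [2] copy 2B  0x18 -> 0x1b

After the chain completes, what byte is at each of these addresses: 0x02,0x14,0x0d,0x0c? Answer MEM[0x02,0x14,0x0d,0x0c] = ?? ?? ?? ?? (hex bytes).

D0: mem[0x12..0x18] <- [7d 6f 73 77 c4 d0 c2]
D1: mem[0x0c..0x10] <- [c4 d0 c2 98 46]
D2: mem[0x1b..0x1c] <- [c2 98]
query mem[0x02]=0x20, mem[0x14]=0x73, mem[0x0d]=0xd0, mem[0x0c]=0xc4

MEM[0x02,0x14,0x0d,0x0c] = 20 73 d0 c4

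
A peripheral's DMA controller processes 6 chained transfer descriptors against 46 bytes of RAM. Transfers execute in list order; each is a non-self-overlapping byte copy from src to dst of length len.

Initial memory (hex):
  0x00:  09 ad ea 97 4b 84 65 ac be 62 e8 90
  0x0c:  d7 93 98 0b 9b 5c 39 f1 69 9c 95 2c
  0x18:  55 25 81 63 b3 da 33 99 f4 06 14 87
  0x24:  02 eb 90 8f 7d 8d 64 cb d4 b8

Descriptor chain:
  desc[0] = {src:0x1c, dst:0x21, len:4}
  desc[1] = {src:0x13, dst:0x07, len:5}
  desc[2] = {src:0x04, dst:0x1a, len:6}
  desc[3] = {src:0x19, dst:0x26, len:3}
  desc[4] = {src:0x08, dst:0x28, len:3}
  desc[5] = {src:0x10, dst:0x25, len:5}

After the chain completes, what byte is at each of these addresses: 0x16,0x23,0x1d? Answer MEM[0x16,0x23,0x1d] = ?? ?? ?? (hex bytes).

  after D0: wrote 4B at 0x21 = b3da3399
  after D1: wrote 5B at 0x07 = f1699c952c
  after D2: wrote 6B at 0x1a = 4b8465f1699c
  after D3: wrote 3B at 0x26 = 254b84
  after D4: wrote 3B at 0x28 = 699c95
  after D5: wrote 5B at 0x25 = 9b5c39f169
query mem[0x16]=0x95, mem[0x23]=0x33, mem[0x1d]=0xf1

MEM[0x16,0x23,0x1d] = 95 33 f1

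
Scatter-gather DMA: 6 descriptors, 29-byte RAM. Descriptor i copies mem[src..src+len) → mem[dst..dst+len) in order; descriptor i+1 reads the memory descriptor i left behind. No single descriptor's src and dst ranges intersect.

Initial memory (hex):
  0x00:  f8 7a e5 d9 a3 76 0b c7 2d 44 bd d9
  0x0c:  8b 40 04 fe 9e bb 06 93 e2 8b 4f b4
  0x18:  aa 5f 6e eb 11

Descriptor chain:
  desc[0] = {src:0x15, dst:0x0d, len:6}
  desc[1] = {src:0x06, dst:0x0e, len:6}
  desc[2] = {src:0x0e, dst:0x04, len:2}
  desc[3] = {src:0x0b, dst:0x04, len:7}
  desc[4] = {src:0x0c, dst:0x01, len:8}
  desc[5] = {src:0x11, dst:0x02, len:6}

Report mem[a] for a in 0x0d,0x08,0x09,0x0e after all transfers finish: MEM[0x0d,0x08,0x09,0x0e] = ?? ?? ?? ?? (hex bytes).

  after D0: wrote 6B at 0x0d = 8b4fb4aa5f6e
  after D1: wrote 6B at 0x0e = 0bc72d44bdd9
  after D2: wrote 2B at 0x04 = 0bc7
  after D3: wrote 7B at 0x04 = d98b8b0bc72d44
  after D4: wrote 8B at 0x01 = 8b8b0bc72d44bdd9
  after D5: wrote 6B at 0x02 = 44bdd9e28b4f
query mem[0x0d]=0x8b, mem[0x08]=0xd9, mem[0x09]=0x2d, mem[0x0e]=0x0b

MEM[0x0d,0x08,0x09,0x0e] = 8b d9 2d 0b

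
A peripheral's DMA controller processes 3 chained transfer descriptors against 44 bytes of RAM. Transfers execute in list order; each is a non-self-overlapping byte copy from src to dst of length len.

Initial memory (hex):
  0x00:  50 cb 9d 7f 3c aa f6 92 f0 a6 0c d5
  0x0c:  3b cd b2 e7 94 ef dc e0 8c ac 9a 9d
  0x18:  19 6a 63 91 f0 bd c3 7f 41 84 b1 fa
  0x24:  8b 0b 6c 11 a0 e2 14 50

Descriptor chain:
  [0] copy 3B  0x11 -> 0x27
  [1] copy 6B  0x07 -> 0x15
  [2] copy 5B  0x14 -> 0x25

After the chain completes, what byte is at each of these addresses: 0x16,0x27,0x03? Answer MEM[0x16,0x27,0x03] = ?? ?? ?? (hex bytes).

D0: mem[0x27..0x29] <- [ef dc e0]
D1: mem[0x15..0x1a] <- [92 f0 a6 0c d5 3b]
D2: mem[0x25..0x29] <- [8c 92 f0 a6 0c]
query mem[0x16]=0xf0, mem[0x27]=0xf0, mem[0x03]=0x7f

MEM[0x16,0x27,0x03] = f0 f0 7f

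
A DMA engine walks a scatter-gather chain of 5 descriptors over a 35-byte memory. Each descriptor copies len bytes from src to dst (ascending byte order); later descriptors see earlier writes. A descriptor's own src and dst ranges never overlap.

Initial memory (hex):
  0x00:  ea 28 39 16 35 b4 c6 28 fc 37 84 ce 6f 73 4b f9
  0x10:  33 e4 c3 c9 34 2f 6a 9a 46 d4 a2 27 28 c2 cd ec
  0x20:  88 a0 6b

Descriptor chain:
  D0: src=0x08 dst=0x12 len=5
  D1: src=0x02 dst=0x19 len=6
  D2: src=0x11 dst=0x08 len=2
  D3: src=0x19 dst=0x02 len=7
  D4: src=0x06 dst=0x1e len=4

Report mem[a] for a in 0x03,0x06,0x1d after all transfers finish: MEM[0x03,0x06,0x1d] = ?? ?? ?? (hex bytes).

#0 dst[0x12+5] := {0xfc,0x37,0x84,0xce,0x6f}
#1 dst[0x19+6] := {0x39,0x16,0x35,0xb4,0xc6,0x28}
#2 dst[0x08+2] := {0xe4,0xfc}
#3 dst[0x02+7] := {0x39,0x16,0x35,0xb4,0xc6,0x28,0xec}
#4 dst[0x1e+4] := {0xc6,0x28,0xec,0xfc}
query mem[0x03]=0x16, mem[0x06]=0xc6, mem[0x1d]=0xc6

MEM[0x03,0x06,0x1d] = 16 c6 c6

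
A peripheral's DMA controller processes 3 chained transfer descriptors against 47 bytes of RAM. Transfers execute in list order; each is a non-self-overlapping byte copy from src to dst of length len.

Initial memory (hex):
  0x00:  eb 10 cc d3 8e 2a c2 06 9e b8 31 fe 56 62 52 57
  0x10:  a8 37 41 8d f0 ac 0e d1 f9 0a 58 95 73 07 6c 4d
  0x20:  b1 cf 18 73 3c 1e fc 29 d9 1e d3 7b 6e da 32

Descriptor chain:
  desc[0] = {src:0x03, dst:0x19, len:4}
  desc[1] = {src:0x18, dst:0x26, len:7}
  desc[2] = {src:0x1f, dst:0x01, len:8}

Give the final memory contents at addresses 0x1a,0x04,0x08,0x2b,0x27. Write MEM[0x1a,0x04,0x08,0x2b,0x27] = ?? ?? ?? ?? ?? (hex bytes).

#0 dst[0x19+4] := {0xd3,0x8e,0x2a,0xc2}
#1 dst[0x26+7] := {0xf9,0xd3,0x8e,0x2a,0xc2,0x07,0x6c}
#2 dst[0x01+8] := {0x4d,0xb1,0xcf,0x18,0x73,0x3c,0x1e,0xf9}
query mem[0x1a]=0x8e, mem[0x04]=0x18, mem[0x08]=0xf9, mem[0x2b]=0x07, mem[0x27]=0xd3

MEM[0x1a,0x04,0x08,0x2b,0x27] = 8e 18 f9 07 d3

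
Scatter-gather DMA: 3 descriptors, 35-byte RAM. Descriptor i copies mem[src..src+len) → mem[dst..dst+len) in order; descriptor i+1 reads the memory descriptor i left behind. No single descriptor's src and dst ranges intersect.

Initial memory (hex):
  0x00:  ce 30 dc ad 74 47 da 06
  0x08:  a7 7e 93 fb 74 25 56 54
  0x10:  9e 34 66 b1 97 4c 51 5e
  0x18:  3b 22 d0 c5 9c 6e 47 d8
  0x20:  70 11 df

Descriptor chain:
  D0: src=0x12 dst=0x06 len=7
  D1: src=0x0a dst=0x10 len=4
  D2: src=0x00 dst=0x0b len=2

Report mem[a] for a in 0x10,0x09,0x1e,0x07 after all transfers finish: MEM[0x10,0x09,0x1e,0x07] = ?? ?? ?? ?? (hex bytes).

#0 dst[0x06+7] := {0x66,0xb1,0x97,0x4c,0x51,0x5e,0x3b}
#1 dst[0x10+4] := {0x51,0x5e,0x3b,0x25}
#2 dst[0x0b+2] := {0xce,0x30}
query mem[0x10]=0x51, mem[0x09]=0x4c, mem[0x1e]=0x47, mem[0x07]=0xb1

MEM[0x10,0x09,0x1e,0x07] = 51 4c 47 b1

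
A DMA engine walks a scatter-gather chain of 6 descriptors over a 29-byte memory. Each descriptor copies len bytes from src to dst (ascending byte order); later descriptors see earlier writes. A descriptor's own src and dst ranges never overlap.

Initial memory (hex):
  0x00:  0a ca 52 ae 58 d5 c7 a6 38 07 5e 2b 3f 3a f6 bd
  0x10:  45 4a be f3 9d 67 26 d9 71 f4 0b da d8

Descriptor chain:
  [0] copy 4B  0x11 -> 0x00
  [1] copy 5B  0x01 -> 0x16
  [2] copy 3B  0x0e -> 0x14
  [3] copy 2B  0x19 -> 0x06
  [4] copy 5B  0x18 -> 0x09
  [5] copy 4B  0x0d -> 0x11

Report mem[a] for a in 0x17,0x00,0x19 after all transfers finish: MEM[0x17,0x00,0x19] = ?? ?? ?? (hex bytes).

[0] 0x11->0x00 len=4 : 4a be f3 9d
[1] 0x01->0x16 len=5 : be f3 9d 58 d5
[2] 0x0e->0x14 len=3 : f6 bd 45
[3] 0x19->0x06 len=2 : 58 d5
[4] 0x18->0x09 len=5 : 9d 58 d5 da d8
[5] 0x0d->0x11 len=4 : d8 f6 bd 45
query mem[0x17]=0xf3, mem[0x00]=0x4a, mem[0x19]=0x58

MEM[0x17,0x00,0x19] = f3 4a 58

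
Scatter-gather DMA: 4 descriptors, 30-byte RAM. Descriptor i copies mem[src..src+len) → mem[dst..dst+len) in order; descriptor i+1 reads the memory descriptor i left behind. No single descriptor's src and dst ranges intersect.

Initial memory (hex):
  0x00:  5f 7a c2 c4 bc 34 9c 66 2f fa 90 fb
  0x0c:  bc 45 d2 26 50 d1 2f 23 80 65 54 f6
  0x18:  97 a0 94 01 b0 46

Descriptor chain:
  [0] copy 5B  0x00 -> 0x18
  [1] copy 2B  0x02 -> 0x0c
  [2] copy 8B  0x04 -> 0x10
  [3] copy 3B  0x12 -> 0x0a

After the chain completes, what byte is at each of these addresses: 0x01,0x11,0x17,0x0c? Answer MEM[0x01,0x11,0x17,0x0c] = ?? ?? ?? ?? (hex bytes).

#0 dst[0x18+5] := {0x5f,0x7a,0xc2,0xc4,0xbc}
#1 dst[0x0c+2] := {0xc2,0xc4}
#2 dst[0x10+8] := {0xbc,0x34,0x9c,0x66,0x2f,0xfa,0x90,0xfb}
#3 dst[0x0a+3] := {0x9c,0x66,0x2f}
query mem[0x01]=0x7a, mem[0x11]=0x34, mem[0x17]=0xfb, mem[0x0c]=0x2f

MEM[0x01,0x11,0x17,0x0c] = 7a 34 fb 2f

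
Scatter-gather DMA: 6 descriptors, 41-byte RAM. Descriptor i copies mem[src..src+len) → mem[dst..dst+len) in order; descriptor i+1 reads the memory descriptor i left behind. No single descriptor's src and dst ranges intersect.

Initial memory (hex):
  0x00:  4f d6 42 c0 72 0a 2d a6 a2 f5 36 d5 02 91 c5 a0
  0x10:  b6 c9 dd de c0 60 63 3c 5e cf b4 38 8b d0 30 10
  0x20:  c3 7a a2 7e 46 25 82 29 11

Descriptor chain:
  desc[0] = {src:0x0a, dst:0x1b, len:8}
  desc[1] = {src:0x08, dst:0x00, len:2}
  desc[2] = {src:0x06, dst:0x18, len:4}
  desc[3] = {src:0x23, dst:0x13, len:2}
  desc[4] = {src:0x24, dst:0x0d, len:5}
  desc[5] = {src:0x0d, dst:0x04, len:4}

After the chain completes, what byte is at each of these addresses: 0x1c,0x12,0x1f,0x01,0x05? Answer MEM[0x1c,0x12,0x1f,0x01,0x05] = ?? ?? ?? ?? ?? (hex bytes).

#0 dst[0x1b+8] := {0x36,0xd5,0x02,0x91,0xc5,0xa0,0xb6,0xc9}
#1 dst[0x00+2] := {0xa2,0xf5}
#2 dst[0x18+4] := {0x2d,0xa6,0xa2,0xf5}
#3 dst[0x13+2] := {0x7e,0x46}
#4 dst[0x0d+5] := {0x46,0x25,0x82,0x29,0x11}
#5 dst[0x04+4] := {0x46,0x25,0x82,0x29}
query mem[0x1c]=0xd5, mem[0x12]=0xdd, mem[0x1f]=0xc5, mem[0x01]=0xf5, mem[0x05]=0x25

MEM[0x1c,0x12,0x1f,0x01,0x05] = d5 dd c5 f5 25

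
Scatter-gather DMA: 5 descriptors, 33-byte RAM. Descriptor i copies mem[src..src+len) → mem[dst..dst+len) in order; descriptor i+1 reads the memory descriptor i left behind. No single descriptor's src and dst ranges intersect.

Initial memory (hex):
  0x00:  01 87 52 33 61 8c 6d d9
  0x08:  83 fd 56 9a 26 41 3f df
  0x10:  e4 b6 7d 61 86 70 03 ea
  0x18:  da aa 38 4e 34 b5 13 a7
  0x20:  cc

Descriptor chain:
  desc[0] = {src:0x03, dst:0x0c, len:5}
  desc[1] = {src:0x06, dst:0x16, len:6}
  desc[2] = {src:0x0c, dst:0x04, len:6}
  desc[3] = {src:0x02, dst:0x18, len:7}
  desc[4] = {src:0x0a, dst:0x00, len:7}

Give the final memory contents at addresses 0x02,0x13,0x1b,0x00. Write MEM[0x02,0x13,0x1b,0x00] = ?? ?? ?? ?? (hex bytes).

  after D0: wrote 5B at 0x0c = 33618c6dd9
  after D1: wrote 6B at 0x16 = 6dd983fd569a
  after D2: wrote 6B at 0x04 = 33618c6dd9b6
  after D3: wrote 7B at 0x18 = 523333618c6dd9
  after D4: wrote 7B at 0x00 = 569a33618c6dd9
query mem[0x02]=0x33, mem[0x13]=0x61, mem[0x1b]=0x61, mem[0x00]=0x56

MEM[0x02,0x13,0x1b,0x00] = 33 61 61 56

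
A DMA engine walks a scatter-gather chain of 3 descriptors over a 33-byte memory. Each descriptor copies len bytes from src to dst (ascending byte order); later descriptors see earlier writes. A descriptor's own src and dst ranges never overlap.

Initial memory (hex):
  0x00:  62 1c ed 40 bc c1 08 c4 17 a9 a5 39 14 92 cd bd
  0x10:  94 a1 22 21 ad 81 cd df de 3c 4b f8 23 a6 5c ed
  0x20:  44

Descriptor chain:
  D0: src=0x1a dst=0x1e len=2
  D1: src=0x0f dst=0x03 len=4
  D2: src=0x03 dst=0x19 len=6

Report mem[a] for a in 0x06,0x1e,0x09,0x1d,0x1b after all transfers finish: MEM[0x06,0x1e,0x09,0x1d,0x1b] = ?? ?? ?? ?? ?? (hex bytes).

MEM[0x06,0x1e,0x09,0x1d,0x1b] = 22 17 a9 c4 a1

[0] 0x1a->0x1e len=2 : 4b f8
[1] 0x0f->0x03 len=4 : bd 94 a1 22
[2] 0x03->0x19 len=6 : bd 94 a1 22 c4 17
query mem[0x06]=0x22, mem[0x1e]=0x17, mem[0x09]=0xa9, mem[0x1d]=0xc4, mem[0x1b]=0xa1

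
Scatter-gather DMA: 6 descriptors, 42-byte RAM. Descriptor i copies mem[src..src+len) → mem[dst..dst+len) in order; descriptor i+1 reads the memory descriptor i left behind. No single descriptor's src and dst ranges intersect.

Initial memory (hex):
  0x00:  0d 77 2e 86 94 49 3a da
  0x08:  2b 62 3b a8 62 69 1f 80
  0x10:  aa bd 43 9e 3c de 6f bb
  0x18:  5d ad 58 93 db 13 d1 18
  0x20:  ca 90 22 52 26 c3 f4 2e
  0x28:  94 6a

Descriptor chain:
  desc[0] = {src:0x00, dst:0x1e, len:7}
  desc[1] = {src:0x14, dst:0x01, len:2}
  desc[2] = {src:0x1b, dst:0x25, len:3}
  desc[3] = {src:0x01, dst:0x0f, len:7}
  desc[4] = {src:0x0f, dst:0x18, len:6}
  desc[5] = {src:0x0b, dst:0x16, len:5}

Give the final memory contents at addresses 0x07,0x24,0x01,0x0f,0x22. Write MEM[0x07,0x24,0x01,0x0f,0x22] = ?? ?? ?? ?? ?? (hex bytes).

MEM[0x07,0x24,0x01,0x0f,0x22] = da 3a 3c 3c 94

#0 dst[0x1e+7] := {0x0d,0x77,0x2e,0x86,0x94,0x49,0x3a}
#1 dst[0x01+2] := {0x3c,0xde}
#2 dst[0x25+3] := {0x93,0xdb,0x13}
#3 dst[0x0f+7] := {0x3c,0xde,0x86,0x94,0x49,0x3a,0xda}
#4 dst[0x18+6] := {0x3c,0xde,0x86,0x94,0x49,0x3a}
#5 dst[0x16+5] := {0xa8,0x62,0x69,0x1f,0x3c}
query mem[0x07]=0xda, mem[0x24]=0x3a, mem[0x01]=0x3c, mem[0x0f]=0x3c, mem[0x22]=0x94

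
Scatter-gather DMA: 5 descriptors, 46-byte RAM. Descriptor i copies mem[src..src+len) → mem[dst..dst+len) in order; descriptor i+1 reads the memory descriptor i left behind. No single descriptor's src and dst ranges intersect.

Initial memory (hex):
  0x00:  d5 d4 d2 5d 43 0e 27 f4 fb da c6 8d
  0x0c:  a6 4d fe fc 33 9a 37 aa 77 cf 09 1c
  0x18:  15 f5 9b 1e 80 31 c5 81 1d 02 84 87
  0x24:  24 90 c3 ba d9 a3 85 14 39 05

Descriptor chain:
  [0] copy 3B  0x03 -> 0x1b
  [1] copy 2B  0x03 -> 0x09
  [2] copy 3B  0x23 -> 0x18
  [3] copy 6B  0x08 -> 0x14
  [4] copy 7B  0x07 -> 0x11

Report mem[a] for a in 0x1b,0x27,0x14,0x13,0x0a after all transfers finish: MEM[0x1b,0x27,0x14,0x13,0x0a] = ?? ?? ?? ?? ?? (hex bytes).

D0: mem[0x1b..0x1d] <- [5d 43 0e]
D1: mem[0x09..0x0a] <- [5d 43]
D2: mem[0x18..0x1a] <- [87 24 90]
D3: mem[0x14..0x19] <- [fb 5d 43 8d a6 4d]
D4: mem[0x11..0x17] <- [f4 fb 5d 43 8d a6 4d]
query mem[0x1b]=0x5d, mem[0x27]=0xba, mem[0x14]=0x43, mem[0x13]=0x5d, mem[0x0a]=0x43

MEM[0x1b,0x27,0x14,0x13,0x0a] = 5d ba 43 5d 43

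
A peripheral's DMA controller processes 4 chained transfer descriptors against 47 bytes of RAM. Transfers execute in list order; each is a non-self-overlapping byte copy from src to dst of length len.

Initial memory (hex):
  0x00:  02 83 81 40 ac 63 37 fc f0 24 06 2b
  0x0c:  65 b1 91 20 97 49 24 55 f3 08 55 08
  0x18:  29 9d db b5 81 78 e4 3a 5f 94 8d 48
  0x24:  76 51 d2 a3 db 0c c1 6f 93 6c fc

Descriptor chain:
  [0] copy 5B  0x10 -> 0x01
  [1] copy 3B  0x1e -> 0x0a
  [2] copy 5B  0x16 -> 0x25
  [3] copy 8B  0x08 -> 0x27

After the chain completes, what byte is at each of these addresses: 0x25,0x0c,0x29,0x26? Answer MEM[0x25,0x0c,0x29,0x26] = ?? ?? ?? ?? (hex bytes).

D0: mem[0x01..0x05] <- [97 49 24 55 f3]
D1: mem[0x0a..0x0c] <- [e4 3a 5f]
D2: mem[0x25..0x29] <- [55 08 29 9d db]
D3: mem[0x27..0x2e] <- [f0 24 e4 3a 5f b1 91 20]
query mem[0x25]=0x55, mem[0x0c]=0x5f, mem[0x29]=0xe4, mem[0x26]=0x08

MEM[0x25,0x0c,0x29,0x26] = 55 5f e4 08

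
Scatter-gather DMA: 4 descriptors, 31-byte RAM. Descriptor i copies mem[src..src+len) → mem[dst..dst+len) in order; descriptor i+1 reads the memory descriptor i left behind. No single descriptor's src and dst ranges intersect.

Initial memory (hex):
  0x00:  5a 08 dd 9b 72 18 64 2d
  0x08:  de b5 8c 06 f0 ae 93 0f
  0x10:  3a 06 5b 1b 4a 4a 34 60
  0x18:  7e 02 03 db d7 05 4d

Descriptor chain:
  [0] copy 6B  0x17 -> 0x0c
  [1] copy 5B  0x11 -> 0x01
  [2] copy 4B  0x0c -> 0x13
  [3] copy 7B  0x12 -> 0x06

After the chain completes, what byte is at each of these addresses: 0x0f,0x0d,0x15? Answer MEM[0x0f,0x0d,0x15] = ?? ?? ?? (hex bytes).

#0 dst[0x0c+6] := {0x60,0x7e,0x02,0x03,0xdb,0xd7}
#1 dst[0x01+5] := {0xd7,0x5b,0x1b,0x4a,0x4a}
#2 dst[0x13+4] := {0x60,0x7e,0x02,0x03}
#3 dst[0x06+7] := {0x5b,0x60,0x7e,0x02,0x03,0x60,0x7e}
query mem[0x0f]=0x03, mem[0x0d]=0x7e, mem[0x15]=0x02

MEM[0x0f,0x0d,0x15] = 03 7e 02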